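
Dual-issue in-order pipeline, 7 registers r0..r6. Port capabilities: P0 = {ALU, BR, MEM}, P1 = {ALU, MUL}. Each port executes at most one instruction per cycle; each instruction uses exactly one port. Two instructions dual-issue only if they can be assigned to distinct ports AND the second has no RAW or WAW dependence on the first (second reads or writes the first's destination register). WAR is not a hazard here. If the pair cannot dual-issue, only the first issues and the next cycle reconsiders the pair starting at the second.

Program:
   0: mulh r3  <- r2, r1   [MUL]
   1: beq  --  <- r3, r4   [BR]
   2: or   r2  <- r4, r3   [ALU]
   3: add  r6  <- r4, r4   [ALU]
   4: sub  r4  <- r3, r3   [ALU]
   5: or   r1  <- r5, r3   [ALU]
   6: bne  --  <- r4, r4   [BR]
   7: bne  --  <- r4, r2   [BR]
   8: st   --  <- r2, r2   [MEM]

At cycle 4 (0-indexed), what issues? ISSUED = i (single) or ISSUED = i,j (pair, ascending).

ISSUED = 7

  cy0 -> i0 (mulh.MUL) RAW r3
  cy1 -> i1/i2 (beq.BR;or.ALU) pair
  cy2 -> i3/i4 (add.ALU;sub.ALU) pair
  cy3 -> i5/i6 (or.ALU;bne.BR) pair
  cy4 -> i7 (bne.BR) no-port BR/MEM
  cy5 -> i8 (st.MEM) tail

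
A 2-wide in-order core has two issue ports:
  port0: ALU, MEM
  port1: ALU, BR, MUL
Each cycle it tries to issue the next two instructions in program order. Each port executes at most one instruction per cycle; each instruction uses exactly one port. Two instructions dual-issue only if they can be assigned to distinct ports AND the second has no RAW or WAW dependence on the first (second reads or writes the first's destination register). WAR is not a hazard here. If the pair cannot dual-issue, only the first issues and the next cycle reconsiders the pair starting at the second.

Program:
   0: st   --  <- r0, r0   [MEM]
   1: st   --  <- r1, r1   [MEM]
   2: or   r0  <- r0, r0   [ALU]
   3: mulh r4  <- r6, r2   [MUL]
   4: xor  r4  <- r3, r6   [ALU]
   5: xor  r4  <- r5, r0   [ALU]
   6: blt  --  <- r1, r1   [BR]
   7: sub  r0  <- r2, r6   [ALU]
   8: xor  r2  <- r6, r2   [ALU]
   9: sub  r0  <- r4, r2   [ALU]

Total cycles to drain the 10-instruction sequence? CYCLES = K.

[0] i0  st.MEM  -- no-port MEM/MEM
[1] i1&i2  st.MEM;or.ALU  -- dual
[2] i3  mulh.MUL  -- WAW r4
[3] i4  xor.ALU  -- WAW r4
[4] i5&i6  xor.ALU;blt.BR  -- dual
[5] i7&i8  sub.ALU;xor.ALU  -- dual
[6] i9  sub.ALU  -- tail

CYCLES = 7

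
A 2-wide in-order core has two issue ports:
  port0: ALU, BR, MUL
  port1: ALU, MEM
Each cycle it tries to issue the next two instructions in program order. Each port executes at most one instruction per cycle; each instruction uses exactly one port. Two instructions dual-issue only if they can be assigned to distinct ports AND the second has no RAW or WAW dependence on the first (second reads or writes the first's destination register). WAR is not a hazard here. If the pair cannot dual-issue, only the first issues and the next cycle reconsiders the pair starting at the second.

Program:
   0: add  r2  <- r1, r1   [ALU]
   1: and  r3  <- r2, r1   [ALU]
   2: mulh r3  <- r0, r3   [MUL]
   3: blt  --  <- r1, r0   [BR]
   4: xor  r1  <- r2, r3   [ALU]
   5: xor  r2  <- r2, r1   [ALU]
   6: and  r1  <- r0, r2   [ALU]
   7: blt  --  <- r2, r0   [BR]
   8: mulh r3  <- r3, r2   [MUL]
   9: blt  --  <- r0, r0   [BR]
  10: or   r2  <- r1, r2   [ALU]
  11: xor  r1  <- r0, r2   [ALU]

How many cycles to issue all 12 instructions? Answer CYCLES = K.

CYCLES = 9

#0 head=0: add.ALU i0 RAW r2
#1 head=1: and.ALU i1 RAW+WAW r3
#2 head=2: mulh.MUL i2 no-port MUL/BR
#3 head=3: blt.BR;xor.ALU i3+i4 2-wide
#4 head=5: xor.ALU i5 RAW r2
#5 head=6: and.ALU;blt.BR i6+i7 2-wide
#6 head=8: mulh.MUL i8 no-port MUL/BR
#7 head=9: blt.BR;or.ALU i9+i10 2-wide
#8 head=11: xor.ALU i11 tail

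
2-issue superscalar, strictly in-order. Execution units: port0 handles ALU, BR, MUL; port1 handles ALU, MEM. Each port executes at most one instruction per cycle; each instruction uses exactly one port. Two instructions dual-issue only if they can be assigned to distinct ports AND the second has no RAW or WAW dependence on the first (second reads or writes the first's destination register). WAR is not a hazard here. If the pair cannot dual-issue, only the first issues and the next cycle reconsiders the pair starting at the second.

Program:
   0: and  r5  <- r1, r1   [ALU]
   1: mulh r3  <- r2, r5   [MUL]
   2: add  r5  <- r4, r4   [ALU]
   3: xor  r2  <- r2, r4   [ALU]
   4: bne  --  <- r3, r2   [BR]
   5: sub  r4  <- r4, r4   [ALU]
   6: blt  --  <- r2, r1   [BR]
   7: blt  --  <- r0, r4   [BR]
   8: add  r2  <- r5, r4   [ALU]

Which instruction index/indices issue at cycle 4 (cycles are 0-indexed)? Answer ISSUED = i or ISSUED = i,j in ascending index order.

c0: i0 and  RAW r5
c1: i1+i2 mulh;add  pair
c2: i3 xor  RAW r2
c3: i4+i5 bne;sub  pair
c4: i6 blt  no-port BR/BR
c5: i7+i8 blt;add  pair

ISSUED = 6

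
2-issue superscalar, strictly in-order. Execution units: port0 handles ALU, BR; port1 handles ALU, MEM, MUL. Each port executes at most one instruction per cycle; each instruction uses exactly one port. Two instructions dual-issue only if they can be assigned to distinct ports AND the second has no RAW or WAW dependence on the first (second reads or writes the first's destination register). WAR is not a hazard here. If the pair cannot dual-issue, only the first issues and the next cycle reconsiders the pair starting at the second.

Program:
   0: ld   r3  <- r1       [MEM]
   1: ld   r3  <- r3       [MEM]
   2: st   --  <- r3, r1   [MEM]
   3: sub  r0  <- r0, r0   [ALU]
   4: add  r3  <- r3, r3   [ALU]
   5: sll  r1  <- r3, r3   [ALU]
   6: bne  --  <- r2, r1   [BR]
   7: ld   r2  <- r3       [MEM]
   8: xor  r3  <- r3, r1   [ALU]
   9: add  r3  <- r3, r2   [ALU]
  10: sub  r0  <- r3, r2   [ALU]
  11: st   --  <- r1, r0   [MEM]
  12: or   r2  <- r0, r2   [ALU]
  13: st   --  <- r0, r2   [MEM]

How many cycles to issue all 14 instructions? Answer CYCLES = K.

t=0 i0:ld.MEM ; no-port MEM/MEM
t=1 i1:ld.MEM ; no-port MEM/MEM
t=2 i2&i3:st.MEM sub.ALU ; pair
t=3 i4:add.ALU ; RAW r3
t=4 i5:sll.ALU ; RAW r1
t=5 i6&i7:bne.BR ld.MEM ; pair
t=6 i8:xor.ALU ; RAW+WAW r3
t=7 i9:add.ALU ; RAW r3
t=8 i10:sub.ALU ; RAW r0
t=9 i11&i12:st.MEM or.ALU ; pair
t=10 i13:st.MEM ; tail

CYCLES = 11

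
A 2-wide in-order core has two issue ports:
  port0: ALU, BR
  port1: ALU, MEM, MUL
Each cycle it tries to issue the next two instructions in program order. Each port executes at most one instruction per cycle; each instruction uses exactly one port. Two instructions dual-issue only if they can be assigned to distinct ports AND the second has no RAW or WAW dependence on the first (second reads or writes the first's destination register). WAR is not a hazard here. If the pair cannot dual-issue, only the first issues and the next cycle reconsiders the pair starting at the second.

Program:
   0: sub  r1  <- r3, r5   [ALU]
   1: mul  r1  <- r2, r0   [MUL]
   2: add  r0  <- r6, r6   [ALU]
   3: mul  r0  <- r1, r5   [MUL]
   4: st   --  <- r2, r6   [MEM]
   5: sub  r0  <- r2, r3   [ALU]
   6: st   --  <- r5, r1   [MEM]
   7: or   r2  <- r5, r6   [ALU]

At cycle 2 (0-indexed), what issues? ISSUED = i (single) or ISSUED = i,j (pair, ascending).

ISSUED = 3

t=0 i0:sub ; WAW r1
t=1 i1&i2:mul;add ; pair
t=2 i3:mul ; no-port MUL/MEM
t=3 i4&i5:st;sub ; pair
t=4 i6&i7:st;or ; pair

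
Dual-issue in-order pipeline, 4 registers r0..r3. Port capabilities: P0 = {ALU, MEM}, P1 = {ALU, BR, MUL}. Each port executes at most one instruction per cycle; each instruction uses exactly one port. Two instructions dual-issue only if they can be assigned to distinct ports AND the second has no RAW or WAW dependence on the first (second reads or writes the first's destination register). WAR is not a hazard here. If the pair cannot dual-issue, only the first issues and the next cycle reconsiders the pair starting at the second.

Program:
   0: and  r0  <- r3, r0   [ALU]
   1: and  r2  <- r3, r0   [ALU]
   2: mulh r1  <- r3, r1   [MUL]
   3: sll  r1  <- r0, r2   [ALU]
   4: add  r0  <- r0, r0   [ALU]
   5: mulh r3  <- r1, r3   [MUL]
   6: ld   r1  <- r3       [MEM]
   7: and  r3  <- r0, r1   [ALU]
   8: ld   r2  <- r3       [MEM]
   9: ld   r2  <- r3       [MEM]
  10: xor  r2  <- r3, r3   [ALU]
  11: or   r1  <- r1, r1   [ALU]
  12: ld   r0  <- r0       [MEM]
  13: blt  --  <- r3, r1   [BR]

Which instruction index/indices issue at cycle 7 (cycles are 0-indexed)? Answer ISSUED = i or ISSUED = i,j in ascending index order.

ISSUED = 9

  cy0 -> i0 (and) RAW r0
  cy1 -> i1&i2 (and+mulh) pair
  cy2 -> i3&i4 (sll+add) pair
  cy3 -> i5 (mulh) RAW r3
  cy4 -> i6 (ld) RAW r1
  cy5 -> i7 (and) RAW r3
  cy6 -> i8 (ld) no-port MEM/MEM
  cy7 -> i9 (ld) WAW r2
  cy8 -> i10&i11 (xor+or) pair
  cy9 -> i12&i13 (ld+blt) pair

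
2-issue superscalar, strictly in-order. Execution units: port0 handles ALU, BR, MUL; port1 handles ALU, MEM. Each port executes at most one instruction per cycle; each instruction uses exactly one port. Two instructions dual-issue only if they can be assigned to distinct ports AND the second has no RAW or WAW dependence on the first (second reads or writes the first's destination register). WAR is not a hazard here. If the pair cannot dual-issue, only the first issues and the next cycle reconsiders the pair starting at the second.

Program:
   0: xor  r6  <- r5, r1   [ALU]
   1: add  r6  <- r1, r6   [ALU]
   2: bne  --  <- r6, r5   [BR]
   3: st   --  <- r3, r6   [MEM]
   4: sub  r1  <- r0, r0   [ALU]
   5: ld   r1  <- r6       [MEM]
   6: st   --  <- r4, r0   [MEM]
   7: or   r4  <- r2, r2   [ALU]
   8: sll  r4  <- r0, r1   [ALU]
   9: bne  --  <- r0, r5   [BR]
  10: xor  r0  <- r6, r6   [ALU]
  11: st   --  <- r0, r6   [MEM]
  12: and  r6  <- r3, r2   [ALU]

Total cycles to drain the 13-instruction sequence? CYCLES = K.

CYCLES = 9

c0: i0 xor.ALU  RAW+WAW r6
c1: i1 add.ALU  RAW r6
c2: i2+i3 bne.BR+st.MEM  2-wide
c3: i4 sub.ALU  WAW r1
c4: i5 ld.MEM  no-port MEM/MEM
c5: i6+i7 st.MEM+or.ALU  2-wide
c6: i8+i9 sll.ALU+bne.BR  2-wide
c7: i10 xor.ALU  RAW r0
c8: i11+i12 st.MEM+and.ALU  2-wide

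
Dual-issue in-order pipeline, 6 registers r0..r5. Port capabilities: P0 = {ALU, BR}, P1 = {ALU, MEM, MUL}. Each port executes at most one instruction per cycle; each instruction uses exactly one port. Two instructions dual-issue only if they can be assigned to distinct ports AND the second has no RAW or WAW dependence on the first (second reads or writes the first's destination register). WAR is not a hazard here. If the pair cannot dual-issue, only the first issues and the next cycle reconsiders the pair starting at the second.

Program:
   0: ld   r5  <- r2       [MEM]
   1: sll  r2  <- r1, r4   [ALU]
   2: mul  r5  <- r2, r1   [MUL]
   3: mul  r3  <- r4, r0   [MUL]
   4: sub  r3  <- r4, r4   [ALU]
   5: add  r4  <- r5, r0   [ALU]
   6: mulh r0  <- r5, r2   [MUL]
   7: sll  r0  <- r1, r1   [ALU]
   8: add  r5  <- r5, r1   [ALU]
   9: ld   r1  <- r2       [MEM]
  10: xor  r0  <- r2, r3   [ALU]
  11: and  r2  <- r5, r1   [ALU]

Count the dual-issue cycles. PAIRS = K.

c0: i0,i1 ld;sll  pair
c1: i2 mul  no-port MUL/MUL
c2: i3 mul  WAW r3
c3: i4,i5 sub;add  pair
c4: i6 mulh  WAW r0
c5: i7,i8 sll;add  pair
c6: i9,i10 ld;xor  pair
c7: i11 and  tail

PAIRS = 4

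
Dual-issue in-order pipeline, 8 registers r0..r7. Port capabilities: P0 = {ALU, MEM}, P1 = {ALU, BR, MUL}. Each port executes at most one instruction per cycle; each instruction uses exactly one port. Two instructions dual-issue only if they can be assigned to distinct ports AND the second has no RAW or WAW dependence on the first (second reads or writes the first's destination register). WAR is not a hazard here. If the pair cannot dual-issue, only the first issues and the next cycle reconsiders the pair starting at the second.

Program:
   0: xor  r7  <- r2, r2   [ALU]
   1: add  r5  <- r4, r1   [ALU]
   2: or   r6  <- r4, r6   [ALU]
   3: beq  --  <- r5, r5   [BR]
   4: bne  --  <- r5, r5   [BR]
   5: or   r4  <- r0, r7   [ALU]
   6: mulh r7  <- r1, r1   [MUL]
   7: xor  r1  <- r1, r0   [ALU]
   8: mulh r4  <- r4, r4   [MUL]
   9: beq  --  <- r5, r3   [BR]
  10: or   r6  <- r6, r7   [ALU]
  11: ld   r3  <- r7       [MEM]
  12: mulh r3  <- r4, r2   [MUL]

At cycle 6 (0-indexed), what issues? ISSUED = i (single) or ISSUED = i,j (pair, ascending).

ISSUED = 11

0. xor+add @i0,i1  | 2-wide
1. or+beq @i2,i3  | 2-wide
2. bne+or @i4,i5  | 2-wide
3. mulh+xor @i6,i7  | 2-wide
4. mulh @i8  | no-port MUL/BR
5. beq+or @i9,i10  | 2-wide
6. ld @i11  | WAW r3
7. mulh @i12  | tail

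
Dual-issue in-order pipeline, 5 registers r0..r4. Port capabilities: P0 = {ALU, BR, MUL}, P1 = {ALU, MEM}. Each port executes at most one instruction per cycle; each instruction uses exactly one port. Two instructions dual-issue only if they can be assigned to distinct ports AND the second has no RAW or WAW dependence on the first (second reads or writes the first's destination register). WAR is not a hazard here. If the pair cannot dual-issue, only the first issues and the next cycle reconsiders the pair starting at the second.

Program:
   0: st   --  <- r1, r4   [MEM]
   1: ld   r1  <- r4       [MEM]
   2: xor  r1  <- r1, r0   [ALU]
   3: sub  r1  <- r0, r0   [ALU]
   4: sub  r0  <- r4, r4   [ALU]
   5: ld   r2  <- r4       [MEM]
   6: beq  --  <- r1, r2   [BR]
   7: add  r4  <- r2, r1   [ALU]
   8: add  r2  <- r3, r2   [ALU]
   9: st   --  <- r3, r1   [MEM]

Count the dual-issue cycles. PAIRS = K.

[0] i0  st.MEM  -- no-port MEM/MEM
[1] i1  ld.MEM  -- RAW+WAW r1
[2] i2  xor.ALU  -- WAW r1
[3] i3/i4  sub.ALU sub.ALU  -- 2-wide
[4] i5  ld.MEM  -- RAW r2
[5] i6/i7  beq.BR add.ALU  -- 2-wide
[6] i8/i9  add.ALU st.MEM  -- 2-wide

PAIRS = 3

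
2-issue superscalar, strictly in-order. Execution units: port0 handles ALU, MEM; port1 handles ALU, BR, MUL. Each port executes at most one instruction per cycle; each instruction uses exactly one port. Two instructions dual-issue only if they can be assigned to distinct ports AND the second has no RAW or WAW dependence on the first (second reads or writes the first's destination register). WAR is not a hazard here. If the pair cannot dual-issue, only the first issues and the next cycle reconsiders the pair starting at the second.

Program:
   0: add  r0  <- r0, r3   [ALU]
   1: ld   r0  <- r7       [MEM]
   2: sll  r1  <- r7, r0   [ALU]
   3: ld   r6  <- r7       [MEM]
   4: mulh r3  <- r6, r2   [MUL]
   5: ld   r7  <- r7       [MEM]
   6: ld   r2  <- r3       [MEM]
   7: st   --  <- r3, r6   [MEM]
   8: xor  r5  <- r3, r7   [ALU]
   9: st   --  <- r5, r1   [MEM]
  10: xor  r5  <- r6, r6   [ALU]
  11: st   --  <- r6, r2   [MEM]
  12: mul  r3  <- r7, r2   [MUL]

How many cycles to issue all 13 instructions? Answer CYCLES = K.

CYCLES = 8

t=0 i0:add ; WAW r0
t=1 i1:ld ; RAW r0
t=2 i2&i3:sll;ld ; dual
t=3 i4&i5:mulh;ld ; dual
t=4 i6:ld ; no-port MEM/MEM
t=5 i7&i8:st;xor ; dual
t=6 i9&i10:st;xor ; dual
t=7 i11&i12:st;mul ; dual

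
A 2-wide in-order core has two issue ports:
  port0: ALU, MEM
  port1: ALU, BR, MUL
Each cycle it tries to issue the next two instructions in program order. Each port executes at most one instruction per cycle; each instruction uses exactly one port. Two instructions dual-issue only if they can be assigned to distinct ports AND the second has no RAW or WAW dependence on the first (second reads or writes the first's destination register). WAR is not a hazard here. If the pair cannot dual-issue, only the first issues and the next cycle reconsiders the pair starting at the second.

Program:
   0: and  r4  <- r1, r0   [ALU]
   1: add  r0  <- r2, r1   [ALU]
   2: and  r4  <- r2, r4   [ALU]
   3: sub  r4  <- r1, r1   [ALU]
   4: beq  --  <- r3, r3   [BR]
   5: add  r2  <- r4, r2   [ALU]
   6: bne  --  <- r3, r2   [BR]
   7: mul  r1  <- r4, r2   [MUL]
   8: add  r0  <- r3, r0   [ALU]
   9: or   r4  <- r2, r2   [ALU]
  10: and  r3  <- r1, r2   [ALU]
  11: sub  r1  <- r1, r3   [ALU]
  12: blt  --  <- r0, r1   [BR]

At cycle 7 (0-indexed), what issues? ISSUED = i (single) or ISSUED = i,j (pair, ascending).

c0: i0&i1 and/add  pair
c1: i2 and  WAW r4
c2: i3&i4 sub/beq  pair
c3: i5 add  RAW r2
c4: i6 bne  no-port BR/MUL
c5: i7&i8 mul/add  pair
c6: i9&i10 or/and  pair
c7: i11 sub  RAW r1
c8: i12 blt  tail

ISSUED = 11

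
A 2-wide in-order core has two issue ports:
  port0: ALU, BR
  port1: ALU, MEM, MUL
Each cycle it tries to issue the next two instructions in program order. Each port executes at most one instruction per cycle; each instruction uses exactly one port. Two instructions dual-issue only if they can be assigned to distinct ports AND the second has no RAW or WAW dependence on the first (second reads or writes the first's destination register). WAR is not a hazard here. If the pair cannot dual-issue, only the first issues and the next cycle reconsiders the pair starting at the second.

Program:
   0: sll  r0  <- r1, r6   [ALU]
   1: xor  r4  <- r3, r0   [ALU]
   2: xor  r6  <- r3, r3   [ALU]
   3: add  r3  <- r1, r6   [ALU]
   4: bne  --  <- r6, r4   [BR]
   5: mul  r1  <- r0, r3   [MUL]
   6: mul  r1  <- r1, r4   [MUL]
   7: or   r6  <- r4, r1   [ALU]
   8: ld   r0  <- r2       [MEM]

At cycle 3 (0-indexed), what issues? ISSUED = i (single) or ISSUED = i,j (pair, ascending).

ISSUED = 5

#0 head=0: sll.ALU i0 RAW r0
#1 head=1: xor.ALU+xor.ALU i1/i2 2-wide
#2 head=3: add.ALU+bne.BR i3/i4 2-wide
#3 head=5: mul.MUL i5 no-port MUL/MUL
#4 head=6: mul.MUL i6 RAW r1
#5 head=7: or.ALU+ld.MEM i7/i8 2-wide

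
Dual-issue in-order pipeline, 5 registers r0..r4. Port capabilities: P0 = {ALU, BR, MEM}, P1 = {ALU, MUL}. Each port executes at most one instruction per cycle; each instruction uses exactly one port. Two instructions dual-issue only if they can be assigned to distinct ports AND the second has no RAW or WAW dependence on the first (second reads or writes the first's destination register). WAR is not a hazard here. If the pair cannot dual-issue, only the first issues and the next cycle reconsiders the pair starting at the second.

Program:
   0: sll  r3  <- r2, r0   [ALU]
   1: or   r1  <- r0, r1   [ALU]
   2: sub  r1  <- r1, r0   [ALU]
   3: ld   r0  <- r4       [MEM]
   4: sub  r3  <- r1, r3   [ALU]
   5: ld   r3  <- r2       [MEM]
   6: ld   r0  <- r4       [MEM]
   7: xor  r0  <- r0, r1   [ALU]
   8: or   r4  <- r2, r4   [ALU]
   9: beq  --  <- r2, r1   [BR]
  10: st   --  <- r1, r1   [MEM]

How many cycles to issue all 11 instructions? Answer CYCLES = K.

[0] i0+i1  sll.ALU;or.ALU  -- 2-wide
[1] i2+i3  sub.ALU;ld.MEM  -- 2-wide
[2] i4  sub.ALU  -- WAW r3
[3] i5  ld.MEM  -- no-port MEM/MEM
[4] i6  ld.MEM  -- RAW+WAW r0
[5] i7+i8  xor.ALU;or.ALU  -- 2-wide
[6] i9  beq.BR  -- no-port BR/MEM
[7] i10  st.MEM  -- tail

CYCLES = 8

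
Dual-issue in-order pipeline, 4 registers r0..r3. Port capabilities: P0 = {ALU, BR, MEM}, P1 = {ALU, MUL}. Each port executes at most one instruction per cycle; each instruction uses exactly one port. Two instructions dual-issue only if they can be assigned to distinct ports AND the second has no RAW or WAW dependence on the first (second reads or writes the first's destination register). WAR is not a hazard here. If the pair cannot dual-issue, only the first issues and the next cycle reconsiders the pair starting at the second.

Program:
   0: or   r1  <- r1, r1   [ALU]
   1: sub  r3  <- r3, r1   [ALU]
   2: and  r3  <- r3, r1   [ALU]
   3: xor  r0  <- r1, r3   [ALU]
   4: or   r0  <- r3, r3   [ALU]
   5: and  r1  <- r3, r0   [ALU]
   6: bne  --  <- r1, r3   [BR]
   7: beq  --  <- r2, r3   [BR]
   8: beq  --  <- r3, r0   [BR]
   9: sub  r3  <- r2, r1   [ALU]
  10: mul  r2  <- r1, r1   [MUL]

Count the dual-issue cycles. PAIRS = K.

c0: i0 or  RAW r1
c1: i1 sub  RAW+WAW r3
c2: i2 and  RAW r3
c3: i3 xor  WAW r0
c4: i4 or  RAW r0
c5: i5 and  RAW r1
c6: i6 bne  no-port BR/BR
c7: i7 beq  no-port BR/BR
c8: i8/i9 beq+sub  2-wide
c9: i10 mul  tail

PAIRS = 1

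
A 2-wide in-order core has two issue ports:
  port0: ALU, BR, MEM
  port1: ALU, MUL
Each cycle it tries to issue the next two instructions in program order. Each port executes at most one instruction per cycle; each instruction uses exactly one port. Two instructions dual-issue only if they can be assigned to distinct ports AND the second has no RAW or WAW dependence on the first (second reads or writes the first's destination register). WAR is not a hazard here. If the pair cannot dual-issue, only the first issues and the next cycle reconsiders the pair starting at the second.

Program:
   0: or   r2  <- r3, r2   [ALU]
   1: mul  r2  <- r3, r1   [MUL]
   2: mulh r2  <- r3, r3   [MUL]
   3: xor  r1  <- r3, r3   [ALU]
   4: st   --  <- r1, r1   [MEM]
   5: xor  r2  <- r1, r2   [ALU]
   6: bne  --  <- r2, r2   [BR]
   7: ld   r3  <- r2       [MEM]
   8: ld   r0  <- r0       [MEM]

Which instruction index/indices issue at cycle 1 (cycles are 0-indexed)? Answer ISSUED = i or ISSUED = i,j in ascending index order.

ISSUED = 1

  cy0 -> i0 (or) WAW r2
  cy1 -> i1 (mul) no-port MUL/MUL
  cy2 -> i2,i3 (mulh/xor) dual
  cy3 -> i4,i5 (st/xor) dual
  cy4 -> i6 (bne) no-port BR/MEM
  cy5 -> i7 (ld) no-port MEM/MEM
  cy6 -> i8 (ld) tail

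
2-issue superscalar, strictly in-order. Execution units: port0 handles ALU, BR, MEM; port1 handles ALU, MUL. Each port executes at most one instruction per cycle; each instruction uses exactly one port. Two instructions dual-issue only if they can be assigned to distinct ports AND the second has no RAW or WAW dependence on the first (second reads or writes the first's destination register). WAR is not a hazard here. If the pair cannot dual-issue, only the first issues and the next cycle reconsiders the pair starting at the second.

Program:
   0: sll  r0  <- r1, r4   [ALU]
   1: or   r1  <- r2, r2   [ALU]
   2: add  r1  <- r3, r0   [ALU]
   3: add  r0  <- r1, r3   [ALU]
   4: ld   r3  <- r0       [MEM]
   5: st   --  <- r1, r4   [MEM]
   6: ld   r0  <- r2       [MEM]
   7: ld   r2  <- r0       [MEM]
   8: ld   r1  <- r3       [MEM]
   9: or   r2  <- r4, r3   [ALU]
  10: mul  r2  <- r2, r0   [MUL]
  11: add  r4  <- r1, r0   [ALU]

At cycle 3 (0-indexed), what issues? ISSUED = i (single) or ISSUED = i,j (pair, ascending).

[0] i0+i1  sll.ALU+or.ALU  -- 2-wide
[1] i2  add.ALU  -- RAW r1
[2] i3  add.ALU  -- RAW r0
[3] i4  ld.MEM  -- no-port MEM/MEM
[4] i5  st.MEM  -- no-port MEM/MEM
[5] i6  ld.MEM  -- no-port MEM/MEM
[6] i7  ld.MEM  -- no-port MEM/MEM
[7] i8+i9  ld.MEM+or.ALU  -- 2-wide
[8] i10+i11  mul.MUL+add.ALU  -- 2-wide

ISSUED = 4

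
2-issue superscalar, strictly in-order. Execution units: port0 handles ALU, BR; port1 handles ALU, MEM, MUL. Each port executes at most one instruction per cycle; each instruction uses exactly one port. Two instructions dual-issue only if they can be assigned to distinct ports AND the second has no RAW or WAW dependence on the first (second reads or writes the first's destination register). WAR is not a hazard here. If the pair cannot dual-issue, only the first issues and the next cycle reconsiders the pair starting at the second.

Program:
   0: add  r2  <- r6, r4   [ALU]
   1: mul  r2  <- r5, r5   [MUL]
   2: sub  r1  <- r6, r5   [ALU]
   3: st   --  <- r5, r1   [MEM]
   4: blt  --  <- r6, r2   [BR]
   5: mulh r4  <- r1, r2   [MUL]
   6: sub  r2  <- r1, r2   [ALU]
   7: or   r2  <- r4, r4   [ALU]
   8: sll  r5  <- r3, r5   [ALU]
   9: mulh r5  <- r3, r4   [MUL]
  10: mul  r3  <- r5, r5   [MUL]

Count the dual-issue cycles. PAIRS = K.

  cy0 -> i0 (add.ALU) WAW r2
  cy1 -> i1/i2 (mul.MUL;sub.ALU) 2-wide
  cy2 -> i3/i4 (st.MEM;blt.BR) 2-wide
  cy3 -> i5/i6 (mulh.MUL;sub.ALU) 2-wide
  cy4 -> i7/i8 (or.ALU;sll.ALU) 2-wide
  cy5 -> i9 (mulh.MUL) no-port MUL/MUL
  cy6 -> i10 (mul.MUL) tail

PAIRS = 4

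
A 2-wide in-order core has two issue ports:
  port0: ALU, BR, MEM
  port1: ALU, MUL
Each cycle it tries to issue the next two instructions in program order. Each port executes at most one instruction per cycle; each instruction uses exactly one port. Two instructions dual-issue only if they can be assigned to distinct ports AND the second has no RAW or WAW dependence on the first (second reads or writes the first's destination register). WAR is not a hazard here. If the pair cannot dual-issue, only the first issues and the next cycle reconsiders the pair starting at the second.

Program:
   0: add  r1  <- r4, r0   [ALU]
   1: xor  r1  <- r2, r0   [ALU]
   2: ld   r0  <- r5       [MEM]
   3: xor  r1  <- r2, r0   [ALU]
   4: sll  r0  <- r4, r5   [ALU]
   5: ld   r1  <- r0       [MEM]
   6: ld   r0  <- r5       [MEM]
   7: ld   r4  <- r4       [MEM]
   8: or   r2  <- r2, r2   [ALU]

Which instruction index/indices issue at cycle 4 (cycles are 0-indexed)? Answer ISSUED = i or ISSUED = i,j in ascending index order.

[0] i0  add.ALU  -- WAW r1
[1] i1&i2  xor.ALU+ld.MEM  -- 2-wide
[2] i3&i4  xor.ALU+sll.ALU  -- 2-wide
[3] i5  ld.MEM  -- no-port MEM/MEM
[4] i6  ld.MEM  -- no-port MEM/MEM
[5] i7&i8  ld.MEM+or.ALU  -- 2-wide

ISSUED = 6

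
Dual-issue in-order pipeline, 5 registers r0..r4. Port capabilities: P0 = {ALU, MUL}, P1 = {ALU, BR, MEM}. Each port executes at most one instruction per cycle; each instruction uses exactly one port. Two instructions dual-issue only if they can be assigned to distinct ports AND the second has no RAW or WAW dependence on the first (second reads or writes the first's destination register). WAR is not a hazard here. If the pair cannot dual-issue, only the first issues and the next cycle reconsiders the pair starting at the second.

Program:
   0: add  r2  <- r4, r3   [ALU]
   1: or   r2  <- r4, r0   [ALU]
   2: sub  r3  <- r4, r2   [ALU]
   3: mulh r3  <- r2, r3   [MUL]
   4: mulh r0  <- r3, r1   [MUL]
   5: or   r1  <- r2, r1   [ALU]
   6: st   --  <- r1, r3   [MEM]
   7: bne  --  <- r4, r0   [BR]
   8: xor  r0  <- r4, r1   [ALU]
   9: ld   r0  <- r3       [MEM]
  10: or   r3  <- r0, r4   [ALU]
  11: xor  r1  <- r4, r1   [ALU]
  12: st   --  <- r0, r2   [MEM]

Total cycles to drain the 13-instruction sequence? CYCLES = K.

c0: i0 add.ALU  WAW r2
c1: i1 or.ALU  RAW r2
c2: i2 sub.ALU  RAW+WAW r3
c3: i3 mulh.MUL  no-port MUL/MUL
c4: i4,i5 mulh.MUL or.ALU  pair
c5: i6 st.MEM  no-port MEM/BR
c6: i7,i8 bne.BR xor.ALU  pair
c7: i9 ld.MEM  RAW r0
c8: i10,i11 or.ALU xor.ALU  pair
c9: i12 st.MEM  tail

CYCLES = 10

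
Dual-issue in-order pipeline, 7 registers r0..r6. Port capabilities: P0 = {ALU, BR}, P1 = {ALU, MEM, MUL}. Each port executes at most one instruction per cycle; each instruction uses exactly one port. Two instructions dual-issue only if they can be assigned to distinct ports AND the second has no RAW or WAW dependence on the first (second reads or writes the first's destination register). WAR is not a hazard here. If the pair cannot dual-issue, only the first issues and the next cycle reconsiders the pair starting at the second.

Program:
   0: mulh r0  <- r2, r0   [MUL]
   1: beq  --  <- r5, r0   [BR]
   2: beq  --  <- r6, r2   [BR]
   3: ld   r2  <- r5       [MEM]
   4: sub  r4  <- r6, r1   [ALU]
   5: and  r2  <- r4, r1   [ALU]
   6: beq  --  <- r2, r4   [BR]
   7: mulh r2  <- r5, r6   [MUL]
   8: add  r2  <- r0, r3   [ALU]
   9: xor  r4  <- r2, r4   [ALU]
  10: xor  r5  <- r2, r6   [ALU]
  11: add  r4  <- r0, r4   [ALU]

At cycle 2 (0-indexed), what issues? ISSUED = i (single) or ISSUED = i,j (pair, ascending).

ISSUED = 2,3

c0: i0 mulh.MUL  RAW r0
c1: i1 beq.BR  no-port BR/BR
c2: i2&i3 beq.BR;ld.MEM  pair
c3: i4 sub.ALU  RAW r4
c4: i5 and.ALU  RAW r2
c5: i6&i7 beq.BR;mulh.MUL  pair
c6: i8 add.ALU  RAW r2
c7: i9&i10 xor.ALU;xor.ALU  pair
c8: i11 add.ALU  tail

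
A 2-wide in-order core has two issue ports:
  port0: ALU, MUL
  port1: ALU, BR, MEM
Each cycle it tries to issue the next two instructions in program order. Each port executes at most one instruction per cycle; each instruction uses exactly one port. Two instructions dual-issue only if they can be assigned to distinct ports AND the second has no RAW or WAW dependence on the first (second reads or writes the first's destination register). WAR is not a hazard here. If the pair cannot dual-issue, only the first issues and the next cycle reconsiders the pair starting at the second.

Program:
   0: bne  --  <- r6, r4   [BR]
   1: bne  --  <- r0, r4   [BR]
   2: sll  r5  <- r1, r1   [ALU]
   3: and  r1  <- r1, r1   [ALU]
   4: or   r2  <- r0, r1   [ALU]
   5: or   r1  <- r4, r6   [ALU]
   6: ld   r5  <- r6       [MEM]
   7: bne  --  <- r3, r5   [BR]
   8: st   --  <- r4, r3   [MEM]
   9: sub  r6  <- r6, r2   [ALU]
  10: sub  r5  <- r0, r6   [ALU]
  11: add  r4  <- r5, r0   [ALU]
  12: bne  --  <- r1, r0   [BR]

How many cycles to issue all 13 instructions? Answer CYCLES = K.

t=0 i0:bne.BR ; no-port BR/BR
t=1 i1/i2:bne.BR;sll.ALU ; pair
t=2 i3:and.ALU ; RAW r1
t=3 i4/i5:or.ALU;or.ALU ; pair
t=4 i6:ld.MEM ; no-port MEM/BR
t=5 i7:bne.BR ; no-port BR/MEM
t=6 i8/i9:st.MEM;sub.ALU ; pair
t=7 i10:sub.ALU ; RAW r5
t=8 i11/i12:add.ALU;bne.BR ; pair

CYCLES = 9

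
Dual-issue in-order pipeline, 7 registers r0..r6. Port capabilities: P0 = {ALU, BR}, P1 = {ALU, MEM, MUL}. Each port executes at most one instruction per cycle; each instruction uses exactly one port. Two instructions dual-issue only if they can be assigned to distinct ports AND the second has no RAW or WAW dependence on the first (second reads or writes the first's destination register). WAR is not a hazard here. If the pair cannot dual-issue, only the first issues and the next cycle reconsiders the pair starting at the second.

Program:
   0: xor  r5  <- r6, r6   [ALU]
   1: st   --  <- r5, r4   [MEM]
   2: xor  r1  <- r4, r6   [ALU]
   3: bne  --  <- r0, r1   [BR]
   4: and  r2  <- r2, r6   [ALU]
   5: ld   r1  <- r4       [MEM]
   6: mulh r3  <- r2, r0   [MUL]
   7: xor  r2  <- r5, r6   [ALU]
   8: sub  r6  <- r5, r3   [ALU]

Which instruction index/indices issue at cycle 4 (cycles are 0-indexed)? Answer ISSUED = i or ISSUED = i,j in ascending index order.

ISSUED = 6,7

[0] i0  xor.ALU  -- RAW r5
[1] i1/i2  st.MEM+xor.ALU  -- pair
[2] i3/i4  bne.BR+and.ALU  -- pair
[3] i5  ld.MEM  -- no-port MEM/MUL
[4] i6/i7  mulh.MUL+xor.ALU  -- pair
[5] i8  sub.ALU  -- tail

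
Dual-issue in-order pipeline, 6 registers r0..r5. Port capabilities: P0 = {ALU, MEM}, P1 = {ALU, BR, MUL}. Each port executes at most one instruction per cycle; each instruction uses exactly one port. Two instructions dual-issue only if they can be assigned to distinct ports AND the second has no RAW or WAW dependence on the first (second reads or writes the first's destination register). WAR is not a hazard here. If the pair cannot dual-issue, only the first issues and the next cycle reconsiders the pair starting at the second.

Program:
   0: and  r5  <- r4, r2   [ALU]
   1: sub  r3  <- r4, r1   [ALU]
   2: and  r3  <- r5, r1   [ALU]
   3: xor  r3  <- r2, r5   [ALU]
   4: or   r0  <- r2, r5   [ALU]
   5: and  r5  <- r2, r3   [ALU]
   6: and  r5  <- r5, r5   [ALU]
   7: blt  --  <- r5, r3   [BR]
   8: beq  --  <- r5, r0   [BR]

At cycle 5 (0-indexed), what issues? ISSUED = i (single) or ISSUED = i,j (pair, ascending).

ISSUED = 7

0. and.ALU sub.ALU @i0+i1  | 2-wide
1. and.ALU @i2  | WAW r3
2. xor.ALU or.ALU @i3+i4  | 2-wide
3. and.ALU @i5  | RAW+WAW r5
4. and.ALU @i6  | RAW r5
5. blt.BR @i7  | no-port BR/BR
6. beq.BR @i8  | tail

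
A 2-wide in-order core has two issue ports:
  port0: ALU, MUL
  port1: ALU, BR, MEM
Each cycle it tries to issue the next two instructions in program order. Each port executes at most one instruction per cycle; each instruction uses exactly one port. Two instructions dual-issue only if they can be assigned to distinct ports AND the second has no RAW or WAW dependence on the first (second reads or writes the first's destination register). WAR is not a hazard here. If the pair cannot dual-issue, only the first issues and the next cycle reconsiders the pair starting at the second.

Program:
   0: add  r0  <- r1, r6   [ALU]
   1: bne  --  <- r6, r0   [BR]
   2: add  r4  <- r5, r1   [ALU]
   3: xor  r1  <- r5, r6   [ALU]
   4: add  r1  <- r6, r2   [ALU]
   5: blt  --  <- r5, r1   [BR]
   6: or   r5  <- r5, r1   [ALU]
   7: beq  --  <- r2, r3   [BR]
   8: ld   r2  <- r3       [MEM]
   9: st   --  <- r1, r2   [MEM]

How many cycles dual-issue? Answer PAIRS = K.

c0: i0 add  RAW r0
c1: i1+i2 bne;add  2-wide
c2: i3 xor  WAW r1
c3: i4 add  RAW r1
c4: i5+i6 blt;or  2-wide
c5: i7 beq  no-port BR/MEM
c6: i8 ld  no-port MEM/MEM
c7: i9 st  tail

PAIRS = 2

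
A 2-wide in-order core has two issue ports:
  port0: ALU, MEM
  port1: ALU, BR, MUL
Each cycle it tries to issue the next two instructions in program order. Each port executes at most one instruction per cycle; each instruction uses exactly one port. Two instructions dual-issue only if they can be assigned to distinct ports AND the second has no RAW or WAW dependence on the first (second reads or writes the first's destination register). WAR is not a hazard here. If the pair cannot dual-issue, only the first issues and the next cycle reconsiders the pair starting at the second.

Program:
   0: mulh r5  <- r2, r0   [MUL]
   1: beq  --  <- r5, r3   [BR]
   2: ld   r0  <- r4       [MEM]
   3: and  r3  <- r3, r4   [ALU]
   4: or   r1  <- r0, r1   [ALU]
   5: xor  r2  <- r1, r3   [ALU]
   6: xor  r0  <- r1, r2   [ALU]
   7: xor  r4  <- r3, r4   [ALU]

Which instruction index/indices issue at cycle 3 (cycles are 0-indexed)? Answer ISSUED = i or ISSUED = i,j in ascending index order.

ISSUED = 5

  cy0 -> i0 (mulh.MUL) no-port MUL/BR
  cy1 -> i1,i2 (beq.BR+ld.MEM) dual
  cy2 -> i3,i4 (and.ALU+or.ALU) dual
  cy3 -> i5 (xor.ALU) RAW r2
  cy4 -> i6,i7 (xor.ALU+xor.ALU) dual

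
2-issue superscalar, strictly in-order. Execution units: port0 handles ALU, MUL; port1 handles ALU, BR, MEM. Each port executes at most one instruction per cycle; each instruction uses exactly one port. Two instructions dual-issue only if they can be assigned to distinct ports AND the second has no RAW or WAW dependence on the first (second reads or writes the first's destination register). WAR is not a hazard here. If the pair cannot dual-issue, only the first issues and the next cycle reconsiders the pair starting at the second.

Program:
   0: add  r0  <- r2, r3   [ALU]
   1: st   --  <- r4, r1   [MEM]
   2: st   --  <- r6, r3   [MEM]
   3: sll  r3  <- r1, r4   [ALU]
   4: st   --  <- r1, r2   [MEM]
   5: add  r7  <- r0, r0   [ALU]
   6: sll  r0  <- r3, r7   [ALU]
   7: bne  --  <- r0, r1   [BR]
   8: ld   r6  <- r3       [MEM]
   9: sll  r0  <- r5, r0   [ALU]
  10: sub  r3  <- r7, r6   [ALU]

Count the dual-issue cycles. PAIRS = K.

PAIRS = 4

  cy0 -> i0&i1 (add;st) 2-wide
  cy1 -> i2&i3 (st;sll) 2-wide
  cy2 -> i4&i5 (st;add) 2-wide
  cy3 -> i6 (sll) RAW r0
  cy4 -> i7 (bne) no-port BR/MEM
  cy5 -> i8&i9 (ld;sll) 2-wide
  cy6 -> i10 (sub) tail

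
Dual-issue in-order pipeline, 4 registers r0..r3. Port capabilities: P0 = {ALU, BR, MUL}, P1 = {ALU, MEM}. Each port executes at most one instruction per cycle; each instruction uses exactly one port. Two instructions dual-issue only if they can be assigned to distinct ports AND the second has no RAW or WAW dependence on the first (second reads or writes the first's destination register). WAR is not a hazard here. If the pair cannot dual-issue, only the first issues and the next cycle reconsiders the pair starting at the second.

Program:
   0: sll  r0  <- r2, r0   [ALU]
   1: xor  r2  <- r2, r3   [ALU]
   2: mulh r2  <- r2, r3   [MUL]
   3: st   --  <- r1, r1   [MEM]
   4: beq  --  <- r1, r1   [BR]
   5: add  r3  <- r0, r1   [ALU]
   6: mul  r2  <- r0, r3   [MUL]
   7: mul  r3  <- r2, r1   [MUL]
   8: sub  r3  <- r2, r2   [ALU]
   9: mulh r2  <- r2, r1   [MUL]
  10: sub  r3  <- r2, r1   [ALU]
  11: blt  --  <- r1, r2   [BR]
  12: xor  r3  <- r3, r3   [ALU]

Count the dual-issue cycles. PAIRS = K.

0. sll/xor @i0,i1  | 2-wide
1. mulh/st @i2,i3  | 2-wide
2. beq/add @i4,i5  | 2-wide
3. mul @i6  | no-port MUL/MUL
4. mul @i7  | WAW r3
5. sub/mulh @i8,i9  | 2-wide
6. sub/blt @i10,i11  | 2-wide
7. xor @i12  | tail

PAIRS = 5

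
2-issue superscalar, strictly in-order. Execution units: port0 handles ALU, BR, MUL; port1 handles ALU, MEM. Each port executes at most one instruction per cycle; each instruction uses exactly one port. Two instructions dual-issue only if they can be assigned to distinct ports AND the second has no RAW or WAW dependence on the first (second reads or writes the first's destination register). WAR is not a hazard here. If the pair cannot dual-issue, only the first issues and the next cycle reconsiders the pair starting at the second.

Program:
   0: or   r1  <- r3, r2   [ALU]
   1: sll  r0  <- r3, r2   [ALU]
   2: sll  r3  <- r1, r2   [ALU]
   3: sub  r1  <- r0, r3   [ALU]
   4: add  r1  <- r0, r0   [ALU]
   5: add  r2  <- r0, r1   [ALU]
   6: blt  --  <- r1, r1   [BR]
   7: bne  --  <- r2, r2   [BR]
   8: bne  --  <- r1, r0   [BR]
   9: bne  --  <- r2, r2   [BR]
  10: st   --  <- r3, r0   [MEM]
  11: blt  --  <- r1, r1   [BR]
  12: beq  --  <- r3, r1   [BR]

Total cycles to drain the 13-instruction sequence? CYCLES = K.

CYCLES = 10

[0] i0&i1  or.ALU+sll.ALU  -- dual
[1] i2  sll.ALU  -- RAW r3
[2] i3  sub.ALU  -- WAW r1
[3] i4  add.ALU  -- RAW r1
[4] i5&i6  add.ALU+blt.BR  -- dual
[5] i7  bne.BR  -- no-port BR/BR
[6] i8  bne.BR  -- no-port BR/BR
[7] i9&i10  bne.BR+st.MEM  -- dual
[8] i11  blt.BR  -- no-port BR/BR
[9] i12  beq.BR  -- tail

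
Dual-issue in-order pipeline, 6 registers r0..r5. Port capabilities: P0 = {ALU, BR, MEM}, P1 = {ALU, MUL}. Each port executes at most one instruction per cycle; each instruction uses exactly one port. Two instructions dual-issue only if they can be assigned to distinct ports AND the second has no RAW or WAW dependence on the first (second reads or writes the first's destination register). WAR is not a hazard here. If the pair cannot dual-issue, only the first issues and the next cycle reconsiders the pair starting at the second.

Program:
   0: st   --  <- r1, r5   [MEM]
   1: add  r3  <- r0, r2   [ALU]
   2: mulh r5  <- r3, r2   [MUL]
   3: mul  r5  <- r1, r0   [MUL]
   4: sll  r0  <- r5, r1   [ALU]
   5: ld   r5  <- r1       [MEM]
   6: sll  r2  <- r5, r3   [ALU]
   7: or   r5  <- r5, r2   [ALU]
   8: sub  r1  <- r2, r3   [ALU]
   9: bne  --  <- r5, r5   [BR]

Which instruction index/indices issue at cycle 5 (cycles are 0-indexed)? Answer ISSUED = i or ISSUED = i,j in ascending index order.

c0: i0+i1 st+add  pair
c1: i2 mulh  no-port MUL/MUL
c2: i3 mul  RAW r5
c3: i4+i5 sll+ld  pair
c4: i6 sll  RAW r2
c5: i7+i8 or+sub  pair
c6: i9 bne  tail

ISSUED = 7,8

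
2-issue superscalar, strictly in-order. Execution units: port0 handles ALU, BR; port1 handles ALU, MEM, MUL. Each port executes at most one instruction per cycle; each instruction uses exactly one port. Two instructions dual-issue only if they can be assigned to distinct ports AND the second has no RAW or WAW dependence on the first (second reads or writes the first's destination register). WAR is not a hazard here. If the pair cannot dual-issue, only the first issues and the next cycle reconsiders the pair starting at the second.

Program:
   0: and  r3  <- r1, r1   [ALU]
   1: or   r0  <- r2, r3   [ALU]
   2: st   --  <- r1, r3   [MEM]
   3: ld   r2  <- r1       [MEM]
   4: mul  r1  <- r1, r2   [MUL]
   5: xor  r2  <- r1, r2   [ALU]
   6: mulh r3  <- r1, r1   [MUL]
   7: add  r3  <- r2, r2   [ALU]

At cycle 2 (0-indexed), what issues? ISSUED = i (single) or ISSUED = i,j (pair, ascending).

#0 head=0: and.ALU i0 RAW r3
#1 head=1: or.ALU+st.MEM i1&i2 dual
#2 head=3: ld.MEM i3 no-port MEM/MUL
#3 head=4: mul.MUL i4 RAW r1
#4 head=5: xor.ALU+mulh.MUL i5&i6 dual
#5 head=7: add.ALU i7 tail

ISSUED = 3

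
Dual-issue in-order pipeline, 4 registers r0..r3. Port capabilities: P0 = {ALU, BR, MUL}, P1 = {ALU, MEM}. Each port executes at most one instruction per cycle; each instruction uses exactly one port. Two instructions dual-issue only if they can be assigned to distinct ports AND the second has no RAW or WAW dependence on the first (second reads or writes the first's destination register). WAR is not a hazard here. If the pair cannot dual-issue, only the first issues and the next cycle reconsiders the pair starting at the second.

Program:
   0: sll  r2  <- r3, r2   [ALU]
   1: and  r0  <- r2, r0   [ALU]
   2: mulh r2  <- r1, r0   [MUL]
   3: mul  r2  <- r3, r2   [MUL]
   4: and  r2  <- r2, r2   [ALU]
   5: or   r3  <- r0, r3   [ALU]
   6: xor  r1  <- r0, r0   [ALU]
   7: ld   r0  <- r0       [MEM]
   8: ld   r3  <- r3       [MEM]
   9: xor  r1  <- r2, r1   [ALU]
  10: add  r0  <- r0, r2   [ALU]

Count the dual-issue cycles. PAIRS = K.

[0] i0  sll  -- RAW r2
[1] i1  and  -- RAW r0
[2] i2  mulh  -- no-port MUL/MUL
[3] i3  mul  -- RAW+WAW r2
[4] i4&i5  and/or  -- dual
[5] i6&i7  xor/ld  -- dual
[6] i8&i9  ld/xor  -- dual
[7] i10  add  -- tail

PAIRS = 3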